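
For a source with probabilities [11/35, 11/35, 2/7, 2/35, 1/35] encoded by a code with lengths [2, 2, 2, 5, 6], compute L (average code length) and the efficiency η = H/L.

Average length L = Σ p_i × l_i = 2.2857 bits
Entropy H = 1.9485 bits
Efficiency η = H/L × 100% = 85.25%


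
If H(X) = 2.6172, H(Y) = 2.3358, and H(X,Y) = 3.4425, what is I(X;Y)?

I(X;Y) = H(X) + H(Y) - H(X,Y)
I(X;Y) = 2.6172 + 2.3358 - 3.4425 = 1.5105 bits


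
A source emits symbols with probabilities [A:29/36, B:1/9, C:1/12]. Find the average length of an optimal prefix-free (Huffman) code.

Huffman tree construction:
Combine smallest probabilities repeatedly
Resulting codes:
  A: 1 (length 1)
  B: 01 (length 2)
  C: 00 (length 2)
Average length = Σ p(s) × length(s) = 1.1944 bits


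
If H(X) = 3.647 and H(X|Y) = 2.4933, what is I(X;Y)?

I(X;Y) = H(X) - H(X|Y)
I(X;Y) = 3.647 - 2.4933 = 1.1537 bits


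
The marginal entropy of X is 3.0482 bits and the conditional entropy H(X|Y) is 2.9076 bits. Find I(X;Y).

I(X;Y) = H(X) - H(X|Y)
I(X;Y) = 3.0482 - 2.9076 = 0.1406 bits


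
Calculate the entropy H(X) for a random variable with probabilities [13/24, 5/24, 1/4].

H(X) = -Σ p(x) log₂ p(x)
  -13/24 × log₂(13/24) = 0.4791
  -5/24 × log₂(5/24) = 0.4715
  -1/4 × log₂(1/4) = 0.5000
H(X) = 1.4506 bits


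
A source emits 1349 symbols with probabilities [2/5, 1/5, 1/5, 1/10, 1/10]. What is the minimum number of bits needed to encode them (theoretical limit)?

Entropy H = 2.1219 bits/symbol
Minimum bits = H × n = 2.1219 × 1349
= 2862.48 bits


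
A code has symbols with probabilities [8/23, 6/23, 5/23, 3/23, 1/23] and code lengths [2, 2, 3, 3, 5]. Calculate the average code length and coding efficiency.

Average length L = Σ p_i × l_i = 2.4783 bits
Entropy H = 2.0942 bits
Efficiency η = H/L × 100% = 84.50%


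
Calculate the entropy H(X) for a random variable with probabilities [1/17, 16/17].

H(X) = -Σ p(x) log₂ p(x)
  -1/17 × log₂(1/17) = 0.2404
  -16/17 × log₂(16/17) = 0.0823
H(X) = 0.3228 bits


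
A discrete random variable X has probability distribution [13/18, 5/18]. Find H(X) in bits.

H(X) = -Σ p(x) log₂ p(x)
  -13/18 × log₂(13/18) = 0.3391
  -5/18 × log₂(5/18) = 0.5133
H(X) = 0.8524 bits


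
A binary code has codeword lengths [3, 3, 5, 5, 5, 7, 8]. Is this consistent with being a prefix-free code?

Kraft inequality: Σ 2^(-l_i) ≤ 1 for prefix-free code
Calculating: 2^(-3) + 2^(-3) + 2^(-5) + 2^(-5) + 2^(-5) + 2^(-7) + 2^(-8)
= 0.125 + 0.125 + 0.03125 + 0.03125 + 0.03125 + 0.0078125 + 0.00390625
= 0.3555
Since 0.3555 ≤ 1, prefix-free code exists


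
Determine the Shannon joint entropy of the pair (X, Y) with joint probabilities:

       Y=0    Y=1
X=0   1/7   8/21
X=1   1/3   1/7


H(X,Y) = -Σ p(x,y) log₂ p(x,y)
  p(0,0)=1/7: -0.1429 × log₂(0.1429) = 0.4011
  p(0,1)=8/21: -0.3810 × log₂(0.3810) = 0.5304
  p(1,0)=1/3: -0.3333 × log₂(0.3333) = 0.5283
  p(1,1)=1/7: -0.1429 × log₂(0.1429) = 0.4011
H(X,Y) = 1.8608 bits


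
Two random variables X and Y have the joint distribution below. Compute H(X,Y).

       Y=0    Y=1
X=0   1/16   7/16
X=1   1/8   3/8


H(X,Y) = -Σ p(x,y) log₂ p(x,y)
  p(0,0)=1/16: -0.0625 × log₂(0.0625) = 0.2500
  p(0,1)=7/16: -0.4375 × log₂(0.4375) = 0.5218
  p(1,0)=1/8: -0.1250 × log₂(0.1250) = 0.3750
  p(1,1)=3/8: -0.3750 × log₂(0.3750) = 0.5306
H(X,Y) = 1.6774 bits


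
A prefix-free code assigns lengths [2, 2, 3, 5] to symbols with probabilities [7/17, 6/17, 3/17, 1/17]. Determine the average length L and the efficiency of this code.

Average length L = Σ p_i × l_i = 2.3529 bits
Entropy H = 1.7395 bits
Efficiency η = H/L × 100% = 73.93%


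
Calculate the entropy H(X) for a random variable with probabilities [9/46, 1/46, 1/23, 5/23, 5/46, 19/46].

H(X) = -Σ p(x) log₂ p(x)
  -9/46 × log₂(9/46) = 0.4605
  -1/46 × log₂(1/46) = 0.1201
  -1/23 × log₂(1/23) = 0.1967
  -5/23 × log₂(5/23) = 0.4786
  -5/46 × log₂(5/46) = 0.3480
  -19/46 × log₂(19/46) = 0.5269
H(X) = 2.1308 bits


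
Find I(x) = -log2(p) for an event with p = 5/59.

Information content I(x) = -log₂(p(x))
I = -log₂(5/59) = -log₂(0.0847)
I = 3.5607 bits


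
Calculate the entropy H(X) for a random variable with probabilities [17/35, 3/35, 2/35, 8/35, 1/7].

H(X) = -Σ p(x) log₂ p(x)
  -17/35 × log₂(17/35) = 0.5060
  -3/35 × log₂(3/35) = 0.3038
  -2/35 × log₂(2/35) = 0.2360
  -8/35 × log₂(8/35) = 0.4867
  -1/7 × log₂(1/7) = 0.4011
H(X) = 1.9335 bits


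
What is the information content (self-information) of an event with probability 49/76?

Information content I(x) = -log₂(p(x))
I = -log₂(49/76) = -log₂(0.6447)
I = 0.6332 bits


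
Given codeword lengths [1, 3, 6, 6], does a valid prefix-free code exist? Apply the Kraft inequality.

Kraft inequality: Σ 2^(-l_i) ≤ 1 for prefix-free code
Calculating: 2^(-1) + 2^(-3) + 2^(-6) + 2^(-6)
= 0.5 + 0.125 + 0.015625 + 0.015625
= 0.6562
Since 0.6562 ≤ 1, prefix-free code exists


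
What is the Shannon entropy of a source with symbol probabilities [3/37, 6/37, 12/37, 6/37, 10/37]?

H(X) = -Σ p(x) log₂ p(x)
  -3/37 × log₂(3/37) = 0.2939
  -6/37 × log₂(6/37) = 0.4256
  -12/37 × log₂(12/37) = 0.5269
  -6/37 × log₂(6/37) = 0.4256
  -10/37 × log₂(10/37) = 0.5101
H(X) = 2.1821 bits


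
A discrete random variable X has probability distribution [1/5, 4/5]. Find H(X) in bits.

H(X) = -Σ p(x) log₂ p(x)
  -1/5 × log₂(1/5) = 0.4644
  -4/5 × log₂(4/5) = 0.2575
H(X) = 0.7219 bits


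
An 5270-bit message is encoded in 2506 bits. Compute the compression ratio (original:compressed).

Compression ratio = Original / Compressed
= 5270 / 2506 = 2.10:1


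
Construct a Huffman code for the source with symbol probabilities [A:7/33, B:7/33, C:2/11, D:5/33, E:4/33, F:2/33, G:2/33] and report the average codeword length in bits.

Huffman tree construction:
Combine smallest probabilities repeatedly
Resulting codes:
  A: 00 (length 2)
  B: 01 (length 2)
  C: 111 (length 3)
  D: 110 (length 3)
  E: 100 (length 3)
  F: 1010 (length 4)
  G: 1011 (length 4)
Average length = Σ p(s) × length(s) = 2.6970 bits


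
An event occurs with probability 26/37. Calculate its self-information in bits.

Information content I(x) = -log₂(p(x))
I = -log₂(26/37) = -log₂(0.7027)
I = 0.5090 bits


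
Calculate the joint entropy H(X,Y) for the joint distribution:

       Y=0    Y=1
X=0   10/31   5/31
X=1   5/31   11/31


H(X,Y) = -Σ p(x,y) log₂ p(x,y)
  p(0,0)=10/31: -0.3226 × log₂(0.3226) = 0.5265
  p(0,1)=5/31: -0.1613 × log₂(0.1613) = 0.4246
  p(1,0)=5/31: -0.1613 × log₂(0.1613) = 0.4246
  p(1,1)=11/31: -0.3548 × log₂(0.3548) = 0.5304
H(X,Y) = 1.9061 bits


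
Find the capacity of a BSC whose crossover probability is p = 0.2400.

For BSC with error probability p:
C = 1 - H(p) where H(p) is binary entropy
H(0.2400) = -0.2400 × log₂(0.2400) - 0.7600 × log₂(0.7600)
H(p) = 0.7950
C = 1 - 0.7950 = 0.2050 bits/use


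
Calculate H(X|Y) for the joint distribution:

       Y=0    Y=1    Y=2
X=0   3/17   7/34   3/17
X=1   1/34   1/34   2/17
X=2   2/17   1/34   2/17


H(X|Y) = Σ_y p(y) H(X|Y=y)
  p(Y=0) = 11/34, H(X|Y=0) = 1.3222
  p(Y=1) = 9/34, H(X|Y=1) = 0.9864
  p(Y=2) = 7/17, H(X|Y=2) = 1.5567
H(X|Y) = 0.3235×1.3222 + 0.2647×0.9864 + 0.4118×1.5567 = 1.3299 bits


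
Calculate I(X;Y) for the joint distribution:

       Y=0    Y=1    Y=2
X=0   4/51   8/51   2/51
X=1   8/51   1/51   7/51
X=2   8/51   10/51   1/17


H(X) = 1.5638, H(Y) = 1.5515, H(X,Y) = 2.9347
I(X;Y) = H(X) + H(Y) - H(X,Y) = 0.1806 bits


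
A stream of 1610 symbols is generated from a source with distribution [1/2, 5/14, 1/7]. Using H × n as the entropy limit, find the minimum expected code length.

Entropy H = 1.4316 bits/symbol
Minimum bits = H × n = 1.4316 × 1610
= 2304.81 bits


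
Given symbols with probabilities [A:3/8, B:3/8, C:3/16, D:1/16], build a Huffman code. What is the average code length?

Huffman tree construction:
Combine smallest probabilities repeatedly
Resulting codes:
  A: 11 (length 2)
  B: 0 (length 1)
  C: 101 (length 3)
  D: 100 (length 3)
Average length = Σ p(s) × length(s) = 1.8750 bits


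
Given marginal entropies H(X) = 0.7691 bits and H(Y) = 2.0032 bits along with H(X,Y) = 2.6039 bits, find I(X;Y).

I(X;Y) = H(X) + H(Y) - H(X,Y)
I(X;Y) = 0.7691 + 2.0032 - 2.6039 = 0.1684 bits


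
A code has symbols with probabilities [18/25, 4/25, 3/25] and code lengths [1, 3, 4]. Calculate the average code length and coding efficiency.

Average length L = Σ p_i × l_i = 1.6800 bits
Entropy H = 1.1313 bits
Efficiency η = H/L × 100% = 67.34%


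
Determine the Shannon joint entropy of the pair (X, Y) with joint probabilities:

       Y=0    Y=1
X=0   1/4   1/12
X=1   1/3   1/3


H(X,Y) = -Σ p(x,y) log₂ p(x,y)
  p(0,0)=1/4: -0.2500 × log₂(0.2500) = 0.5000
  p(0,1)=1/12: -0.0833 × log₂(0.0833) = 0.2987
  p(1,0)=1/3: -0.3333 × log₂(0.3333) = 0.5283
  p(1,1)=1/3: -0.3333 × log₂(0.3333) = 0.5283
H(X,Y) = 1.8554 bits


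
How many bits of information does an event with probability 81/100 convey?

Information content I(x) = -log₂(p(x))
I = -log₂(81/100) = -log₂(0.8100)
I = 0.3040 bits


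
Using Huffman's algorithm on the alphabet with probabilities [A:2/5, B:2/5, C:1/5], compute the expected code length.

Huffman tree construction:
Combine smallest probabilities repeatedly
Resulting codes:
  A: 11 (length 2)
  B: 0 (length 1)
  C: 10 (length 2)
Average length = Σ p(s) × length(s) = 1.6000 bits


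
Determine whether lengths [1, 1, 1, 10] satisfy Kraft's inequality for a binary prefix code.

Kraft inequality: Σ 2^(-l_i) ≤ 1 for prefix-free code
Calculating: 2^(-1) + 2^(-1) + 2^(-1) + 2^(-10)
= 0.5 + 0.5 + 0.5 + 0.0009765625
= 1.5010
Since 1.5010 > 1, prefix-free code does not exist


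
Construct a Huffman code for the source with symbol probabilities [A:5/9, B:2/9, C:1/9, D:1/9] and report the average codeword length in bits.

Huffman tree construction:
Combine smallest probabilities repeatedly
Resulting codes:
  A: 1 (length 1)
  B: 00 (length 2)
  C: 010 (length 3)
  D: 011 (length 3)
Average length = Σ p(s) × length(s) = 1.6667 bits


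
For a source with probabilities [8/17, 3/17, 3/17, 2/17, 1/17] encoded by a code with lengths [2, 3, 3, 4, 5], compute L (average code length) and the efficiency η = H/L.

Average length L = Σ p_i × l_i = 2.7647 bits
Entropy H = 1.9987 bits
Efficiency η = H/L × 100% = 72.29%


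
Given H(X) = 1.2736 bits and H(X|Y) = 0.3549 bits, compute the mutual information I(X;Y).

I(X;Y) = H(X) - H(X|Y)
I(X;Y) = 1.2736 - 0.3549 = 0.9187 bits


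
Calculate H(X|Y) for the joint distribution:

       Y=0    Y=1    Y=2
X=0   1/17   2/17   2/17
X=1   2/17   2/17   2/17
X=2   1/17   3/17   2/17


H(X|Y) = Σ_y p(y) H(X|Y=y)
  p(Y=0) = 4/17, H(X|Y=0) = 1.5000
  p(Y=1) = 7/17, H(X|Y=1) = 1.5567
  p(Y=2) = 6/17, H(X|Y=2) = 1.5850
H(X|Y) = 0.2353×1.5000 + 0.4118×1.5567 + 0.3529×1.5850 = 1.5533 bits


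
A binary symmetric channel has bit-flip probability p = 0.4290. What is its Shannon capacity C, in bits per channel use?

For BSC with error probability p:
C = 1 - H(p) where H(p) is binary entropy
H(0.4290) = -0.4290 × log₂(0.4290) - 0.5710 × log₂(0.5710)
H(p) = 0.9854
C = 1 - 0.9854 = 0.0146 bits/use


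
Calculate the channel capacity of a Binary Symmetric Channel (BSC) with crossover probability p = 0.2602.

For BSC with error probability p:
C = 1 - H(p) where H(p) is binary entropy
H(0.2602) = -0.2602 × log₂(0.2602) - 0.7398 × log₂(0.7398)
H(p) = 0.8270
C = 1 - 0.8270 = 0.1730 bits/use


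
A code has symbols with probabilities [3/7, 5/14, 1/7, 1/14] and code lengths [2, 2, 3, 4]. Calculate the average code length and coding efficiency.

Average length L = Σ p_i × l_i = 2.2857 bits
Entropy H = 1.7274 bits
Efficiency η = H/L × 100% = 75.57%


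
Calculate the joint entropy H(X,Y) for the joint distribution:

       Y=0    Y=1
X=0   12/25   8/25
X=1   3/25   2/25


H(X,Y) = -Σ p(x,y) log₂ p(x,y)
  p(0,0)=12/25: -0.4800 × log₂(0.4800) = 0.5083
  p(0,1)=8/25: -0.3200 × log₂(0.3200) = 0.5260
  p(1,0)=3/25: -0.1200 × log₂(0.1200) = 0.3671
  p(1,1)=2/25: -0.0800 × log₂(0.0800) = 0.2915
H(X,Y) = 1.6929 bits


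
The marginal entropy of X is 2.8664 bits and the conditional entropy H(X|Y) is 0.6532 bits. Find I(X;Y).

I(X;Y) = H(X) - H(X|Y)
I(X;Y) = 2.8664 - 0.6532 = 2.2132 bits


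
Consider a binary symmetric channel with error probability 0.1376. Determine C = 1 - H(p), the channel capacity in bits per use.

For BSC with error probability p:
C = 1 - H(p) where H(p) is binary entropy
H(0.1376) = -0.1376 × log₂(0.1376) - 0.8624 × log₂(0.8624)
H(p) = 0.5779
C = 1 - 0.5779 = 0.4221 bits/use


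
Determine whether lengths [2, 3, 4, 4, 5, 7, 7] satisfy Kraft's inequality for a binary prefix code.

Kraft inequality: Σ 2^(-l_i) ≤ 1 for prefix-free code
Calculating: 2^(-2) + 2^(-3) + 2^(-4) + 2^(-4) + 2^(-5) + 2^(-7) + 2^(-7)
= 0.25 + 0.125 + 0.0625 + 0.0625 + 0.03125 + 0.0078125 + 0.0078125
= 0.5469
Since 0.5469 ≤ 1, prefix-free code exists


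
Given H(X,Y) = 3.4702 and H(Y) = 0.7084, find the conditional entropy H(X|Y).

Chain rule: H(X,Y) = H(X|Y) + H(Y)
H(X|Y) = H(X,Y) - H(Y) = 3.4702 - 0.7084 = 2.7618 bits


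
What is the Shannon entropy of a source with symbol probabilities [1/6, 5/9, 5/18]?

H(X) = -Σ p(x) log₂ p(x)
  -1/6 × log₂(1/6) = 0.4308
  -5/9 × log₂(5/9) = 0.4711
  -5/18 × log₂(5/18) = 0.5133
H(X) = 1.4153 bits


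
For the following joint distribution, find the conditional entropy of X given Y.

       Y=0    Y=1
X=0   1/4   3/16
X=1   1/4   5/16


H(X|Y) = Σ_y p(y) H(X|Y=y)
  p(Y=0) = 1/2, H(X|Y=0) = 1.0000
  p(Y=1) = 1/2, H(X|Y=1) = 0.9544
H(X|Y) = 0.5000×1.0000 + 0.5000×0.9544 = 0.9772 bits


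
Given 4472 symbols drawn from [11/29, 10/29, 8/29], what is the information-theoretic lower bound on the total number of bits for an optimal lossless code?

Entropy H = 1.5727 bits/symbol
Minimum bits = H × n = 1.5727 × 4472
= 7033.13 bits


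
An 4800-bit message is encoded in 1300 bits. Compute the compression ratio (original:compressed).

Compression ratio = Original / Compressed
= 4800 / 1300 = 3.69:1


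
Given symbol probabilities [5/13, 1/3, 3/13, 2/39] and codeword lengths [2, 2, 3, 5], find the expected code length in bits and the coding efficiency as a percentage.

Average length L = Σ p_i × l_i = 2.3846 bits
Entropy H = 1.7665 bits
Efficiency η = H/L × 100% = 74.08%


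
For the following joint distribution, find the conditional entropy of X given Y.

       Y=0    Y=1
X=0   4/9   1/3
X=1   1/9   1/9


H(X|Y) = Σ_y p(y) H(X|Y=y)
  p(Y=0) = 5/9, H(X|Y=0) = 0.7219
  p(Y=1) = 4/9, H(X|Y=1) = 0.8113
H(X|Y) = 0.5556×0.7219 + 0.4444×0.8113 = 0.7616 bits


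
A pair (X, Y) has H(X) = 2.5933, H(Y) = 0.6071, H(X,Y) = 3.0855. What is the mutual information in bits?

I(X;Y) = H(X) + H(Y) - H(X,Y)
I(X;Y) = 2.5933 + 0.6071 - 3.0855 = 0.1149 bits


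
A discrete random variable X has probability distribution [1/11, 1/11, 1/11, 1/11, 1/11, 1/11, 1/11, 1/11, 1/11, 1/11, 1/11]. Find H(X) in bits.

H(X) = -Σ p(x) log₂ p(x)
  -1/11 × log₂(1/11) = 0.3145
  -1/11 × log₂(1/11) = 0.3145
  -1/11 × log₂(1/11) = 0.3145
  -1/11 × log₂(1/11) = 0.3145
  -1/11 × log₂(1/11) = 0.3145
  -1/11 × log₂(1/11) = 0.3145
  -1/11 × log₂(1/11) = 0.3145
  -1/11 × log₂(1/11) = 0.3145
  -1/11 × log₂(1/11) = 0.3145
  -1/11 × log₂(1/11) = 0.3145
  -1/11 × log₂(1/11) = 0.3145
H(X) = 3.4594 bits


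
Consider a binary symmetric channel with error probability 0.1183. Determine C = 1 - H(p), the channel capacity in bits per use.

For BSC with error probability p:
C = 1 - H(p) where H(p) is binary entropy
H(0.1183) = -0.1183 × log₂(0.1183) - 0.8817 × log₂(0.8817)
H(p) = 0.5245
C = 1 - 0.5245 = 0.4755 bits/use


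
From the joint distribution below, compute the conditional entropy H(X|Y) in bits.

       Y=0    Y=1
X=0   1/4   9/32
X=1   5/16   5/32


H(X|Y) = Σ_y p(y) H(X|Y=y)
  p(Y=0) = 9/16, H(X|Y=0) = 0.9911
  p(Y=1) = 7/16, H(X|Y=1) = 0.9403
H(X|Y) = 0.5625×0.9911 + 0.4375×0.9403 = 0.9689 bits


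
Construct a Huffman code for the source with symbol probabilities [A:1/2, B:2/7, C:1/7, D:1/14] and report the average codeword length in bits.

Huffman tree construction:
Combine smallest probabilities repeatedly
Resulting codes:
  A: 0 (length 1)
  B: 11 (length 2)
  C: 101 (length 3)
  D: 100 (length 3)
Average length = Σ p(s) × length(s) = 1.7143 bits


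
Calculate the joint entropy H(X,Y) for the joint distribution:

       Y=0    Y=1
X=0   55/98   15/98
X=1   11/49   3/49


H(X,Y) = -Σ p(x,y) log₂ p(x,y)
  p(0,0)=55/98: -0.5612 × log₂(0.5612) = 0.4677
  p(0,1)=15/98: -0.1531 × log₂(0.1531) = 0.4145
  p(1,0)=11/49: -0.2245 × log₂(0.2245) = 0.4838
  p(1,1)=3/49: -0.0612 × log₂(0.0612) = 0.2467
H(X,Y) = 1.6127 bits


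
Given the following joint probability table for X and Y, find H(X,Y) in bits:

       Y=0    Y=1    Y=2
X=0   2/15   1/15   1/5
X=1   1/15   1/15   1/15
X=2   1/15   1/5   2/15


H(X,Y) = -Σ p(x,y) log₂ p(x,y)
  p(0,0)=2/15: -0.1333 × log₂(0.1333) = 0.3876
  p(0,1)=1/15: -0.0667 × log₂(0.0667) = 0.2605
  p(0,2)=1/5: -0.2000 × log₂(0.2000) = 0.4644
  p(1,0)=1/15: -0.0667 × log₂(0.0667) = 0.2605
  p(1,1)=1/15: -0.0667 × log₂(0.0667) = 0.2605
  p(1,2)=1/15: -0.0667 × log₂(0.0667) = 0.2605
  p(2,0)=1/15: -0.0667 × log₂(0.0667) = 0.2605
  p(2,1)=1/5: -0.2000 × log₂(0.2000) = 0.4644
  p(2,2)=2/15: -0.1333 × log₂(0.1333) = 0.3876
H(X,Y) = 3.0062 bits


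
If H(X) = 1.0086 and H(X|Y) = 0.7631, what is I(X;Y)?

I(X;Y) = H(X) - H(X|Y)
I(X;Y) = 1.0086 - 0.7631 = 0.2455 bits


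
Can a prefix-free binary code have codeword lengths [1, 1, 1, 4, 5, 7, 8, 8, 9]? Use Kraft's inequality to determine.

Kraft inequality: Σ 2^(-l_i) ≤ 1 for prefix-free code
Calculating: 2^(-1) + 2^(-1) + 2^(-1) + 2^(-4) + 2^(-5) + 2^(-7) + 2^(-8) + 2^(-8) + 2^(-9)
= 0.5 + 0.5 + 0.5 + 0.0625 + 0.03125 + 0.0078125 + 0.00390625 + 0.00390625 + 0.001953125
= 1.6113
Since 1.6113 > 1, prefix-free code does not exist


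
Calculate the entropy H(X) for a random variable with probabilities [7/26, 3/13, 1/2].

H(X) = -Σ p(x) log₂ p(x)
  -7/26 × log₂(7/26) = 0.5097
  -3/13 × log₂(3/13) = 0.4882
  -1/2 × log₂(1/2) = 0.5000
H(X) = 1.4979 bits


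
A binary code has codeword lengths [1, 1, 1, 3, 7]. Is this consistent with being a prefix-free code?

Kraft inequality: Σ 2^(-l_i) ≤ 1 for prefix-free code
Calculating: 2^(-1) + 2^(-1) + 2^(-1) + 2^(-3) + 2^(-7)
= 0.5 + 0.5 + 0.5 + 0.125 + 0.0078125
= 1.6328
Since 1.6328 > 1, prefix-free code does not exist


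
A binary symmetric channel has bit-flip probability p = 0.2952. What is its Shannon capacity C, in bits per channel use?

For BSC with error probability p:
C = 1 - H(p) where H(p) is binary entropy
H(0.2952) = -0.2952 × log₂(0.2952) - 0.7048 × log₂(0.7048)
H(p) = 0.8753
C = 1 - 0.8753 = 0.1247 bits/use


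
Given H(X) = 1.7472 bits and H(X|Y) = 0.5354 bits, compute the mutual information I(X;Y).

I(X;Y) = H(X) - H(X|Y)
I(X;Y) = 1.7472 - 0.5354 = 1.2118 bits


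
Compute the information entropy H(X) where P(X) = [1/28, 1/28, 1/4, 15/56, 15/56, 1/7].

H(X) = -Σ p(x) log₂ p(x)
  -1/28 × log₂(1/28) = 0.1717
  -1/28 × log₂(1/28) = 0.1717
  -1/4 × log₂(1/4) = 0.5000
  -15/56 × log₂(15/56) = 0.5091
  -15/56 × log₂(15/56) = 0.5091
  -1/7 × log₂(1/7) = 0.4011
H(X) = 2.2625 bits


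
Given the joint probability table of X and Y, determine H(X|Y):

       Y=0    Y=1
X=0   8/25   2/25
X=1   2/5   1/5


H(X|Y) = Σ_y p(y) H(X|Y=y)
  p(Y=0) = 18/25, H(X|Y=0) = 0.9911
  p(Y=1) = 7/25, H(X|Y=1) = 0.8631
H(X|Y) = 0.7200×0.9911 + 0.2800×0.8631 = 0.9552 bits


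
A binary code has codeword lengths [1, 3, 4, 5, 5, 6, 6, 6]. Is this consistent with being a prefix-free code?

Kraft inequality: Σ 2^(-l_i) ≤ 1 for prefix-free code
Calculating: 2^(-1) + 2^(-3) + 2^(-4) + 2^(-5) + 2^(-5) + 2^(-6) + 2^(-6) + 2^(-6)
= 0.5 + 0.125 + 0.0625 + 0.03125 + 0.03125 + 0.015625 + 0.015625 + 0.015625
= 0.7969
Since 0.7969 ≤ 1, prefix-free code exists


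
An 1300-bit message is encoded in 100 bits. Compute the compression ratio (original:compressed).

Compression ratio = Original / Compressed
= 1300 / 100 = 13.00:1


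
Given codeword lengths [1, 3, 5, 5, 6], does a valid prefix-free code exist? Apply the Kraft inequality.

Kraft inequality: Σ 2^(-l_i) ≤ 1 for prefix-free code
Calculating: 2^(-1) + 2^(-3) + 2^(-5) + 2^(-5) + 2^(-6)
= 0.5 + 0.125 + 0.03125 + 0.03125 + 0.015625
= 0.7031
Since 0.7031 ≤ 1, prefix-free code exists


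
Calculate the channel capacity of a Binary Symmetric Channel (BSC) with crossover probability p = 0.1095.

For BSC with error probability p:
C = 1 - H(p) where H(p) is binary entropy
H(0.1095) = -0.1095 × log₂(0.1095) - 0.8905 × log₂(0.8905)
H(p) = 0.4984
C = 1 - 0.4984 = 0.5016 bits/use


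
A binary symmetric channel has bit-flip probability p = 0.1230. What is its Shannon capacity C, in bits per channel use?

For BSC with error probability p:
C = 1 - H(p) where H(p) is binary entropy
H(0.1230) = -0.1230 × log₂(0.1230) - 0.8770 × log₂(0.8770)
H(p) = 0.5379
C = 1 - 0.5379 = 0.4621 bits/use


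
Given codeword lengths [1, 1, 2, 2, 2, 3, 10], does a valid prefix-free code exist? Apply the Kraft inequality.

Kraft inequality: Σ 2^(-l_i) ≤ 1 for prefix-free code
Calculating: 2^(-1) + 2^(-1) + 2^(-2) + 2^(-2) + 2^(-2) + 2^(-3) + 2^(-10)
= 0.5 + 0.5 + 0.25 + 0.25 + 0.25 + 0.125 + 0.0009765625
= 1.8760
Since 1.8760 > 1, prefix-free code does not exist


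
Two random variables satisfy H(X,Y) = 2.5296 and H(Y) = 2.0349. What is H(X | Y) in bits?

Chain rule: H(X,Y) = H(X|Y) + H(Y)
H(X|Y) = H(X,Y) - H(Y) = 2.5296 - 2.0349 = 0.4947 bits


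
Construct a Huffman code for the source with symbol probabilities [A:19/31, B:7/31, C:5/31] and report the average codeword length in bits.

Huffman tree construction:
Combine smallest probabilities repeatedly
Resulting codes:
  A: 1 (length 1)
  B: 01 (length 2)
  C: 00 (length 2)
Average length = Σ p(s) × length(s) = 1.3871 bits


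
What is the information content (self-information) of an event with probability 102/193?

Information content I(x) = -log₂(p(x))
I = -log₂(102/193) = -log₂(0.5285)
I = 0.9200 bits


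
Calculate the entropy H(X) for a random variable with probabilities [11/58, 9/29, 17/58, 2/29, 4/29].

H(X) = -Σ p(x) log₂ p(x)
  -11/58 × log₂(11/58) = 0.4549
  -9/29 × log₂(9/29) = 0.5239
  -17/58 × log₂(17/58) = 0.5189
  -2/29 × log₂(2/29) = 0.2661
  -4/29 × log₂(4/29) = 0.3942
H(X) = 2.1580 bits


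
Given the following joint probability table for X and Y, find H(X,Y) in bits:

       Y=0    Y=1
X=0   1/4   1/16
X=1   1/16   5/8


H(X,Y) = -Σ p(x,y) log₂ p(x,y)
  p(0,0)=1/4: -0.2500 × log₂(0.2500) = 0.5000
  p(0,1)=1/16: -0.0625 × log₂(0.0625) = 0.2500
  p(1,0)=1/16: -0.0625 × log₂(0.0625) = 0.2500
  p(1,1)=5/8: -0.6250 × log₂(0.6250) = 0.4238
H(X,Y) = 1.4238 bits


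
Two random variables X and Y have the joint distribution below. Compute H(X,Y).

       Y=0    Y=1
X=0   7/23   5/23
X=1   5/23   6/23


H(X,Y) = -Σ p(x,y) log₂ p(x,y)
  p(0,0)=7/23: -0.3043 × log₂(0.3043) = 0.5223
  p(0,1)=5/23: -0.2174 × log₂(0.2174) = 0.4786
  p(1,0)=5/23: -0.2174 × log₂(0.2174) = 0.4786
  p(1,1)=6/23: -0.2609 × log₂(0.2609) = 0.5057
H(X,Y) = 1.9853 bits


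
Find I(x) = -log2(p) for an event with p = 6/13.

Information content I(x) = -log₂(p(x))
I = -log₂(6/13) = -log₂(0.4615)
I = 1.1155 bits


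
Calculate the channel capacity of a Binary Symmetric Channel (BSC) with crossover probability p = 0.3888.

For BSC with error probability p:
C = 1 - H(p) where H(p) is binary entropy
H(0.3888) = -0.3888 × log₂(0.3888) - 0.6112 × log₂(0.6112)
H(p) = 0.9640
C = 1 - 0.9640 = 0.0360 bits/use


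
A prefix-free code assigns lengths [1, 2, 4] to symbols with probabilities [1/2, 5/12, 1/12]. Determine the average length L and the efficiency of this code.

Average length L = Σ p_i × l_i = 1.6667 bits
Entropy H = 1.3250 bits
Efficiency η = H/L × 100% = 79.50%


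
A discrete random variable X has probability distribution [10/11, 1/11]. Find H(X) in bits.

H(X) = -Σ p(x) log₂ p(x)
  -10/11 × log₂(10/11) = 0.1250
  -1/11 × log₂(1/11) = 0.3145
H(X) = 0.4395 bits


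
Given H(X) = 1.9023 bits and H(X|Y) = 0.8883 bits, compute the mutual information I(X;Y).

I(X;Y) = H(X) - H(X|Y)
I(X;Y) = 1.9023 - 0.8883 = 1.014 bits


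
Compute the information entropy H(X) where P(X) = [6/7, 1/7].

H(X) = -Σ p(x) log₂ p(x)
  -6/7 × log₂(6/7) = 0.1906
  -1/7 × log₂(1/7) = 0.4011
H(X) = 0.5917 bits


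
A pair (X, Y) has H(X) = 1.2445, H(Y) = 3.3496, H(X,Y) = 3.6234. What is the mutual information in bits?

I(X;Y) = H(X) + H(Y) - H(X,Y)
I(X;Y) = 1.2445 + 3.3496 - 3.6234 = 0.9707 bits


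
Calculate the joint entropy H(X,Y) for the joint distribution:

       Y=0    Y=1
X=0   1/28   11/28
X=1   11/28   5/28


H(X,Y) = -Σ p(x,y) log₂ p(x,y)
  p(0,0)=1/28: -0.0357 × log₂(0.0357) = 0.1717
  p(0,1)=11/28: -0.3929 × log₂(0.3929) = 0.5295
  p(1,0)=11/28: -0.3929 × log₂(0.3929) = 0.5295
  p(1,1)=5/28: -0.1786 × log₂(0.1786) = 0.4438
H(X,Y) = 1.6746 bits


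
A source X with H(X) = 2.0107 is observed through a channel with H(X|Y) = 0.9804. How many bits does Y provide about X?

I(X;Y) = H(X) - H(X|Y)
I(X;Y) = 2.0107 - 0.9804 = 1.0303 bits


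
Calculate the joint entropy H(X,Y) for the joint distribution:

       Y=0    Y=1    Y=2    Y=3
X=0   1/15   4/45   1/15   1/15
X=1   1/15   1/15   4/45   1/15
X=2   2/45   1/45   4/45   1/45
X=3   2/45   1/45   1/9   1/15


H(X,Y) = -Σ p(x,y) log₂ p(x,y)
  p(0,0)=1/15: -0.0667 × log₂(0.0667) = 0.2605
  p(0,1)=4/45: -0.0889 × log₂(0.0889) = 0.3104
  p(0,2)=1/15: -0.0667 × log₂(0.0667) = 0.2605
  p(0,3)=1/15: -0.0667 × log₂(0.0667) = 0.2605
  p(1,0)=1/15: -0.0667 × log₂(0.0667) = 0.2605
  p(1,1)=1/15: -0.0667 × log₂(0.0667) = 0.2605
  p(1,2)=4/45: -0.0889 × log₂(0.0889) = 0.3104
  p(1,3)=1/15: -0.0667 × log₂(0.0667) = 0.2605
  p(2,0)=2/45: -0.0444 × log₂(0.0444) = 0.1996
  p(2,1)=1/45: -0.0222 × log₂(0.0222) = 0.1220
  p(2,2)=4/45: -0.0889 × log₂(0.0889) = 0.3104
  p(2,3)=1/45: -0.0222 × log₂(0.0222) = 0.1220
  p(3,0)=2/45: -0.0444 × log₂(0.0444) = 0.1996
  p(3,1)=1/45: -0.0222 × log₂(0.0222) = 0.1220
  p(3,2)=1/9: -0.1111 × log₂(0.1111) = 0.3522
  p(3,3)=1/15: -0.0667 × log₂(0.0667) = 0.2605
H(X,Y) = 3.8720 bits


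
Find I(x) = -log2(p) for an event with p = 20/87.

Information content I(x) = -log₂(p(x))
I = -log₂(20/87) = -log₂(0.2299)
I = 2.1210 bits


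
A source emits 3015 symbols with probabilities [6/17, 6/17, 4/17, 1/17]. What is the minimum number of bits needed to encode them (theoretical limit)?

Entropy H = 1.7922 bits/symbol
Minimum bits = H × n = 1.7922 × 3015
= 5403.47 bits


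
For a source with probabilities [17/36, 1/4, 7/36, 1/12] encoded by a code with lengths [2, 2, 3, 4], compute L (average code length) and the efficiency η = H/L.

Average length L = Σ p_i × l_i = 2.3611 bits
Entropy H = 1.7693 bits
Efficiency η = H/L × 100% = 74.93%


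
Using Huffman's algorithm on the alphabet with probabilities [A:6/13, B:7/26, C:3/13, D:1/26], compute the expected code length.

Huffman tree construction:
Combine smallest probabilities repeatedly
Resulting codes:
  A: 0 (length 1)
  B: 10 (length 2)
  C: 111 (length 3)
  D: 110 (length 3)
Average length = Σ p(s) × length(s) = 1.8077 bits


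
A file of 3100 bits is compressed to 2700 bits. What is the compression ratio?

Compression ratio = Original / Compressed
= 3100 / 2700 = 1.15:1


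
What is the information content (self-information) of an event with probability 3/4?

Information content I(x) = -log₂(p(x))
I = -log₂(3/4) = -log₂(0.7500)
I = 0.4150 bits


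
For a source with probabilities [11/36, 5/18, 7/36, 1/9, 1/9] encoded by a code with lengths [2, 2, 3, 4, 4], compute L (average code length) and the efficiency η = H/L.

Average length L = Σ p_i × l_i = 2.6389 bits
Entropy H = 2.1998 bits
Efficiency η = H/L × 100% = 83.36%


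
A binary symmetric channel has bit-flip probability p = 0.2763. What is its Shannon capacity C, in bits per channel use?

For BSC with error probability p:
C = 1 - H(p) where H(p) is binary entropy
H(0.2763) = -0.2763 × log₂(0.2763) - 0.7237 × log₂(0.7237)
H(p) = 0.8504
C = 1 - 0.8504 = 0.1496 bits/use


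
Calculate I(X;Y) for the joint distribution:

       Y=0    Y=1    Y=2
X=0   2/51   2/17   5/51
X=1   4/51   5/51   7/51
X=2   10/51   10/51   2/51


H(X) = 1.5506, H(Y) = 1.5638, H(X,Y) = 2.9897
I(X;Y) = H(X) + H(Y) - H(X,Y) = 0.1247 bits


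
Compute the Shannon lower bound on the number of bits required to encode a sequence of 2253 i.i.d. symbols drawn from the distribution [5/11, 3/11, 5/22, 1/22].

Entropy H = 1.7168 bits/symbol
Minimum bits = H × n = 1.7168 × 2253
= 3867.87 bits


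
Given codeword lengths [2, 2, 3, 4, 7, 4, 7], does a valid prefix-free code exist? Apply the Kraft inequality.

Kraft inequality: Σ 2^(-l_i) ≤ 1 for prefix-free code
Calculating: 2^(-2) + 2^(-2) + 2^(-3) + 2^(-4) + 2^(-7) + 2^(-4) + 2^(-7)
= 0.25 + 0.25 + 0.125 + 0.0625 + 0.0078125 + 0.0625 + 0.0078125
= 0.7656
Since 0.7656 ≤ 1, prefix-free code exists


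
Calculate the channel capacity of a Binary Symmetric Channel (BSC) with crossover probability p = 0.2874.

For BSC with error probability p:
C = 1 - H(p) where H(p) is binary entropy
H(0.2874) = -0.2874 × log₂(0.2874) - 0.7126 × log₂(0.7126)
H(p) = 0.8653
C = 1 - 0.8653 = 0.1347 bits/use


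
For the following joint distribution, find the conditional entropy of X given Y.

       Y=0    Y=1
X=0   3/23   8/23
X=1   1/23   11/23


H(X|Y) = Σ_y p(y) H(X|Y=y)
  p(Y=0) = 4/23, H(X|Y=0) = 0.8113
  p(Y=1) = 19/23, H(X|Y=1) = 0.9819
H(X|Y) = 0.1739×0.8113 + 0.8261×0.9819 = 0.9523 bits


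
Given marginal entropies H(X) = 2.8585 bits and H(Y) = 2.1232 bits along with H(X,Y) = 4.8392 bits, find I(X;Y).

I(X;Y) = H(X) + H(Y) - H(X,Y)
I(X;Y) = 2.8585 + 2.1232 - 4.8392 = 0.1425 bits


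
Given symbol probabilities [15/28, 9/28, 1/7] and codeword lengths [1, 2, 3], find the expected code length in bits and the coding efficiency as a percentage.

Average length L = Σ p_i × l_i = 1.6071 bits
Entropy H = 1.4098 bits
Efficiency η = H/L × 100% = 87.72%


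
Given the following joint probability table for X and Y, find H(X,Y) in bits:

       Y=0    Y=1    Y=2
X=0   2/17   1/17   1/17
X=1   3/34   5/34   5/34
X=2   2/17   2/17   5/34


H(X,Y) = -Σ p(x,y) log₂ p(x,y)
  p(0,0)=2/17: -0.1176 × log₂(0.1176) = 0.3632
  p(0,1)=1/17: -0.0588 × log₂(0.0588) = 0.2404
  p(0,2)=1/17: -0.0588 × log₂(0.0588) = 0.2404
  p(1,0)=3/34: -0.0882 × log₂(0.0882) = 0.3090
  p(1,1)=5/34: -0.1471 × log₂(0.1471) = 0.4067
  p(1,2)=5/34: -0.1471 × log₂(0.1471) = 0.4067
  p(2,0)=2/17: -0.1176 × log₂(0.1176) = 0.3632
  p(2,1)=2/17: -0.1176 × log₂(0.1176) = 0.3632
  p(2,2)=5/34: -0.1471 × log₂(0.1471) = 0.4067
H(X,Y) = 3.0997 bits


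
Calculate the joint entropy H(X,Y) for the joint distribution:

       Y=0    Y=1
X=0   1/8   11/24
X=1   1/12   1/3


H(X,Y) = -Σ p(x,y) log₂ p(x,y)
  p(0,0)=1/8: -0.1250 × log₂(0.1250) = 0.3750
  p(0,1)=11/24: -0.4583 × log₂(0.4583) = 0.5159
  p(1,0)=1/12: -0.0833 × log₂(0.0833) = 0.2987
  p(1,1)=1/3: -0.3333 × log₂(0.3333) = 0.5283
H(X,Y) = 1.7179 bits


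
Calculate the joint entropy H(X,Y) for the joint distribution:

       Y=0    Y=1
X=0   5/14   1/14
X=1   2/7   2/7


H(X,Y) = -Σ p(x,y) log₂ p(x,y)
  p(0,0)=5/14: -0.3571 × log₂(0.3571) = 0.5305
  p(0,1)=1/14: -0.0714 × log₂(0.0714) = 0.2720
  p(1,0)=2/7: -0.2857 × log₂(0.2857) = 0.5164
  p(1,1)=2/7: -0.2857 × log₂(0.2857) = 0.5164
H(X,Y) = 1.8352 bits


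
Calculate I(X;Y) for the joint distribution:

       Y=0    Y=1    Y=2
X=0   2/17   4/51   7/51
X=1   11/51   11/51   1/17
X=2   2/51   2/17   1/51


H(X) = 1.4741, H(Y) = 1.5351, H(X,Y) = 2.8973
I(X;Y) = H(X) + H(Y) - H(X,Y) = 0.1120 bits


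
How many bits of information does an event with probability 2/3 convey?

Information content I(x) = -log₂(p(x))
I = -log₂(2/3) = -log₂(0.6667)
I = 0.5850 bits


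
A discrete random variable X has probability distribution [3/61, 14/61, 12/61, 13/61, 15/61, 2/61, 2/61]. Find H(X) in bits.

H(X) = -Σ p(x) log₂ p(x)
  -3/61 × log₂(3/61) = 0.2137
  -14/61 × log₂(14/61) = 0.4873
  -12/61 × log₂(12/61) = 0.4615
  -13/61 × log₂(13/61) = 0.4753
  -15/61 × log₂(15/61) = 0.4977
  -2/61 × log₂(2/61) = 0.1617
  -2/61 × log₂(2/61) = 0.1617
H(X) = 2.4588 bits


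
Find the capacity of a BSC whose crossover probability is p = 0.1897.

For BSC with error probability p:
C = 1 - H(p) where H(p) is binary entropy
H(0.1897) = -0.1897 × log₂(0.1897) - 0.8103 × log₂(0.8103)
H(p) = 0.7008
C = 1 - 0.7008 = 0.2992 bits/use


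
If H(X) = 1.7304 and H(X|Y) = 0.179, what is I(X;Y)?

I(X;Y) = H(X) - H(X|Y)
I(X;Y) = 1.7304 - 0.179 = 1.5514 bits


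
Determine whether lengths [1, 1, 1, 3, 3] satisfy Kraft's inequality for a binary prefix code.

Kraft inequality: Σ 2^(-l_i) ≤ 1 for prefix-free code
Calculating: 2^(-1) + 2^(-1) + 2^(-1) + 2^(-3) + 2^(-3)
= 0.5 + 0.5 + 0.5 + 0.125 + 0.125
= 1.7500
Since 1.7500 > 1, prefix-free code does not exist


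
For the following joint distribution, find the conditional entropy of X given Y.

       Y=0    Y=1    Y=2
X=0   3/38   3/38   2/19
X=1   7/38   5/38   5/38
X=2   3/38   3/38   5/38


H(X|Y) = Σ_y p(y) H(X|Y=y)
  p(Y=0) = 13/38, H(X|Y=0) = 1.4573
  p(Y=1) = 11/38, H(X|Y=1) = 1.5395
  p(Y=2) = 7/19, H(X|Y=2) = 1.5774
H(X|Y) = 0.3421×1.4573 + 0.2895×1.5395 + 0.3684×1.5774 = 1.5253 bits


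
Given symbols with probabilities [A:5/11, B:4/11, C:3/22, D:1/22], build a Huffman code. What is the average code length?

Huffman tree construction:
Combine smallest probabilities repeatedly
Resulting codes:
  A: 0 (length 1)
  B: 11 (length 2)
  C: 101 (length 3)
  D: 100 (length 3)
Average length = Σ p(s) × length(s) = 1.7273 bits


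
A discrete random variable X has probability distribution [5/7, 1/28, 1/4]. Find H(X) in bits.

H(X) = -Σ p(x) log₂ p(x)
  -5/7 × log₂(5/7) = 0.3467
  -1/28 × log₂(1/28) = 0.1717
  -1/4 × log₂(1/4) = 0.5000
H(X) = 1.0184 bits


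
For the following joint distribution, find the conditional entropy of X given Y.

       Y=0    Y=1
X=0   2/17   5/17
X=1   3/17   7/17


H(X|Y) = Σ_y p(y) H(X|Y=y)
  p(Y=0) = 5/17, H(X|Y=0) = 0.9710
  p(Y=1) = 12/17, H(X|Y=1) = 0.9799
H(X|Y) = 0.2941×0.9710 + 0.7059×0.9799 = 0.9772 bits


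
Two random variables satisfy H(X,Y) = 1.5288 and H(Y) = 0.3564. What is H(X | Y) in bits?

Chain rule: H(X,Y) = H(X|Y) + H(Y)
H(X|Y) = H(X,Y) - H(Y) = 1.5288 - 0.3564 = 1.1724 bits


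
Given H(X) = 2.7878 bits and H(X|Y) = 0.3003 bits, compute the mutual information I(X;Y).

I(X;Y) = H(X) - H(X|Y)
I(X;Y) = 2.7878 - 0.3003 = 2.4875 bits


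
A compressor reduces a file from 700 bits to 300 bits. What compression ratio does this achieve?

Compression ratio = Original / Compressed
= 700 / 300 = 2.33:1


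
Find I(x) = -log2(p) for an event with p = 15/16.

Information content I(x) = -log₂(p(x))
I = -log₂(15/16) = -log₂(0.9375)
I = 0.0931 bits


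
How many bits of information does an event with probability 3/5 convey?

Information content I(x) = -log₂(p(x))
I = -log₂(3/5) = -log₂(0.6000)
I = 0.7370 bits


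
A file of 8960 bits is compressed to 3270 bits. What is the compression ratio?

Compression ratio = Original / Compressed
= 8960 / 3270 = 2.74:1


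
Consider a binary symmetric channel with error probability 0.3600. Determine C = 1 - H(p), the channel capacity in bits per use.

For BSC with error probability p:
C = 1 - H(p) where H(p) is binary entropy
H(0.3600) = -0.3600 × log₂(0.3600) - 0.6400 × log₂(0.6400)
H(p) = 0.9427
C = 1 - 0.9427 = 0.0573 bits/use


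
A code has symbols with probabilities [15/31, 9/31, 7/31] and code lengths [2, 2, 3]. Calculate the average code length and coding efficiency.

Average length L = Σ p_i × l_i = 2.2258 bits
Entropy H = 1.5095 bits
Efficiency η = H/L × 100% = 67.82%


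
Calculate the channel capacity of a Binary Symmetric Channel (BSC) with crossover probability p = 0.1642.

For BSC with error probability p:
C = 1 - H(p) where H(p) is binary entropy
H(0.1642) = -0.1642 × log₂(0.1642) - 0.8358 × log₂(0.8358)
H(p) = 0.6443
C = 1 - 0.6443 = 0.3557 bits/use


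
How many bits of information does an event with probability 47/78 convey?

Information content I(x) = -log₂(p(x))
I = -log₂(47/78) = -log₂(0.6026)
I = 0.7308 bits


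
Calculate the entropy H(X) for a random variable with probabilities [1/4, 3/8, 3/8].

H(X) = -Σ p(x) log₂ p(x)
  -1/4 × log₂(1/4) = 0.5000
  -3/8 × log₂(3/8) = 0.5306
  -3/8 × log₂(3/8) = 0.5306
H(X) = 1.5613 bits


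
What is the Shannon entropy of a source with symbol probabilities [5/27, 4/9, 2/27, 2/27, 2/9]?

H(X) = -Σ p(x) log₂ p(x)
  -5/27 × log₂(5/27) = 0.4505
  -4/9 × log₂(4/9) = 0.5200
  -2/27 × log₂(2/27) = 0.2781
  -2/27 × log₂(2/27) = 0.2781
  -2/9 × log₂(2/9) = 0.4822
H(X) = 2.0090 bits


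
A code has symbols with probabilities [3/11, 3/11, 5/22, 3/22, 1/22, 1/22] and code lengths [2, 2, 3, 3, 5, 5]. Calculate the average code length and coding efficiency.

Average length L = Σ p_i × l_i = 2.6364 bits
Entropy H = 2.3056 bits
Efficiency η = H/L × 100% = 87.45%


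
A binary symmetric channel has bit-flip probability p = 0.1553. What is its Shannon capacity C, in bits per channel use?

For BSC with error probability p:
C = 1 - H(p) where H(p) is binary entropy
H(0.1553) = -0.1553 × log₂(0.1553) - 0.8447 × log₂(0.8447)
H(p) = 0.6229
C = 1 - 0.6229 = 0.3771 bits/use


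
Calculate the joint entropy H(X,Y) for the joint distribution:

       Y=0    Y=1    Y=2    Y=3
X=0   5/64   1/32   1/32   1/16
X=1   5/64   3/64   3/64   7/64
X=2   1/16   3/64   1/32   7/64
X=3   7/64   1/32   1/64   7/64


H(X,Y) = -Σ p(x,y) log₂ p(x,y)
  p(0,0)=5/64: -0.0781 × log₂(0.0781) = 0.2873
  p(0,1)=1/32: -0.0312 × log₂(0.0312) = 0.1562
  p(0,2)=1/32: -0.0312 × log₂(0.0312) = 0.1562
  p(0,3)=1/16: -0.0625 × log₂(0.0625) = 0.2500
  p(1,0)=5/64: -0.0781 × log₂(0.0781) = 0.2873
  p(1,1)=3/64: -0.0469 × log₂(0.0469) = 0.2070
  p(1,2)=3/64: -0.0469 × log₂(0.0469) = 0.2070
  p(1,3)=7/64: -0.1094 × log₂(0.1094) = 0.3492
  p(2,0)=1/16: -0.0625 × log₂(0.0625) = 0.2500
  p(2,1)=3/64: -0.0469 × log₂(0.0469) = 0.2070
  p(2,2)=1/32: -0.0312 × log₂(0.0312) = 0.1562
  p(2,3)=7/64: -0.1094 × log₂(0.1094) = 0.3492
  p(3,0)=7/64: -0.1094 × log₂(0.1094) = 0.3492
  p(3,1)=1/32: -0.0312 × log₂(0.0312) = 0.1562
  p(3,2)=1/64: -0.0156 × log₂(0.0156) = 0.0938
  p(3,3)=7/64: -0.1094 × log₂(0.1094) = 0.3492
H(X,Y) = 3.8111 bits


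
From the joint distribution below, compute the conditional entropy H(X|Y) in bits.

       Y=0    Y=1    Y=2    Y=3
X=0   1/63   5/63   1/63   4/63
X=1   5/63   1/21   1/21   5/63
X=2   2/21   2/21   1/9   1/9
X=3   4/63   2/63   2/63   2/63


H(X|Y) = Σ_y p(y) H(X|Y=y)
  p(Y=0) = 16/63, H(X|Y=0) = 1.8050
  p(Y=1) = 16/63, H(X|Y=1) = 1.8829
  p(Y=2) = 13/63, H(X|Y=2) = 1.6692
  p(Y=3) = 2/7, H(X|Y=3) = 1.8776
H(X|Y) = 0.2540×1.8050 + 0.2540×1.8829 + 0.2063×1.6692 + 0.2857×1.8776 = 1.8175 bits
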